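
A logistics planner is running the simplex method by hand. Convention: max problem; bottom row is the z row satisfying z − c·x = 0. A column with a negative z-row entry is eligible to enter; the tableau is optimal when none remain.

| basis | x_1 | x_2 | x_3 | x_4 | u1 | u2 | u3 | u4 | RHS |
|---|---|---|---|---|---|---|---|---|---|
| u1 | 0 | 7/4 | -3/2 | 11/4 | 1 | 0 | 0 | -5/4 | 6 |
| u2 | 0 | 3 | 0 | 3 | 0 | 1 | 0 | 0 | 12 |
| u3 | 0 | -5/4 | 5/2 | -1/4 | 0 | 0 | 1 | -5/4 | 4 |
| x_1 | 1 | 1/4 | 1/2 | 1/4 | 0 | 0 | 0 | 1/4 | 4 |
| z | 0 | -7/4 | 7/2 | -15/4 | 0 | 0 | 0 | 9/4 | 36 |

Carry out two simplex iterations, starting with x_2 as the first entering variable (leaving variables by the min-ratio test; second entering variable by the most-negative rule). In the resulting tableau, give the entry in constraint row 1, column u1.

4/11

Ratio test on column x_2 — row 1: 6/(7/4) = 24/7; row 2: 12/3 = 4; row 3: entry -5/4 ≤ 0; row 4: 4/(1/4) = 16. Minimum is 24/7 at row 1 (u1 leaves); pivot element 7/4.
Divide row 1 by 7/4; eliminate column x_2 from the other rows.
Second iteration: most negative z-row entry is -1 in column x_4, so x_4 enters.
Ratio test on column x_4 — row 1: (24/7)/(11/7) = 24/11; row 2: entry -12/7 ≤ 0; row 3: (58/7)/(12/7) = 29/6; row 4: entry -1/7 ≤ 0. Minimum is 24/11 at row 1 (x_2 leaves); pivot element 11/7.
Divide row 1 by 11/7; eliminate column x_4 from the other rows.
After both pivots, the entry at constraint row 1, column u1 is 4/11.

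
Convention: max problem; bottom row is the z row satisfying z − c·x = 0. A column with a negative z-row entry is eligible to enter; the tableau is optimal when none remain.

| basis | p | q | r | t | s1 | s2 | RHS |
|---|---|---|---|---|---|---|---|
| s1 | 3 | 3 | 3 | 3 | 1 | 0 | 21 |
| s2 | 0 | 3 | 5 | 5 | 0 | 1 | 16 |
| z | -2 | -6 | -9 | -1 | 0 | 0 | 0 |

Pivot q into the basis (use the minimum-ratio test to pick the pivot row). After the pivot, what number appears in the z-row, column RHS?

32

Ratio test on column q — row 1: 21/3 = 7; row 2: 16/3 = 16/3. Minimum is 16/3 at row 2 (s2 leaves); pivot element 3.
Divide row 2 by 3; eliminate column q from the other rows.
z-row update in column RHS: 0 − (-6)·(16/3) = 32.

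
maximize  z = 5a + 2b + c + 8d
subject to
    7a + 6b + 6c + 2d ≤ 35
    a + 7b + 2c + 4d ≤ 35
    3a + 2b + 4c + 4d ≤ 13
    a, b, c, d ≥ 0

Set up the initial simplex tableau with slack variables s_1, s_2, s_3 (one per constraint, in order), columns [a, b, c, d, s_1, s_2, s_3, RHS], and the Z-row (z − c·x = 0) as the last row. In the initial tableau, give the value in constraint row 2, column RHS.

35

The RHS of constraint 2 is b_2 = 35.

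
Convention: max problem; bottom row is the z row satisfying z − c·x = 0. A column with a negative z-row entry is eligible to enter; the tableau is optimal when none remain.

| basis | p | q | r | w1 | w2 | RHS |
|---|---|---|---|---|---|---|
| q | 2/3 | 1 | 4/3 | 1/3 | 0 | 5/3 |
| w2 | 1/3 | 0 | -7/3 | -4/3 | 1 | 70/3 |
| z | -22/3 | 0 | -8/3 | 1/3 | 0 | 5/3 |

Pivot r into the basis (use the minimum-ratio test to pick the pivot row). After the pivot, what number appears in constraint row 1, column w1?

Ratio test on column r — row 1: (5/3)/(4/3) = 5/4; row 2: entry -7/3 ≤ 0. Minimum is 5/4 at row 1 (q leaves); pivot element 4/3.
Divide row 1 by 4/3; eliminate column r from the other rows.
In the new row 1, the w1 entry is the old entry divided by the pivot: (1/3)/(4/3) = 1/4.

1/4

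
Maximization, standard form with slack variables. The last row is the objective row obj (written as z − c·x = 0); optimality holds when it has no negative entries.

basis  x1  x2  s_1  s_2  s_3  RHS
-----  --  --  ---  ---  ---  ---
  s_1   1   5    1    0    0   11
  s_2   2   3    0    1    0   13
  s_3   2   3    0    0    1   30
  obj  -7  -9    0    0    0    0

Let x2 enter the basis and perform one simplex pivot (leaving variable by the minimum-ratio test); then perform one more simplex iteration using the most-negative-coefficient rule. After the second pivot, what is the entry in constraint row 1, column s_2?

-1/7

Ratio test on column x2 — row 1: 11/5 = 11/5; row 2: 13/3 = 13/3; row 3: 30/3 = 10. Minimum is 11/5 at row 1 (s_1 leaves); pivot element 5.
Divide row 1 by 5; eliminate column x2 from the other rows.
Second iteration: most negative obj-row entry is -26/5 in column x1, so x1 enters.
Ratio test on column x1 — row 1: (11/5)/(1/5) = 11; row 2: (32/5)/(7/5) = 32/7; row 3: (117/5)/(7/5) = 117/7. Minimum is 32/7 at row 2 (s_2 leaves); pivot element 7/5.
Divide row 2 by 7/5; eliminate column x1 from the other rows.
After both pivots, the entry at constraint row 1, column s_2 is -1/7.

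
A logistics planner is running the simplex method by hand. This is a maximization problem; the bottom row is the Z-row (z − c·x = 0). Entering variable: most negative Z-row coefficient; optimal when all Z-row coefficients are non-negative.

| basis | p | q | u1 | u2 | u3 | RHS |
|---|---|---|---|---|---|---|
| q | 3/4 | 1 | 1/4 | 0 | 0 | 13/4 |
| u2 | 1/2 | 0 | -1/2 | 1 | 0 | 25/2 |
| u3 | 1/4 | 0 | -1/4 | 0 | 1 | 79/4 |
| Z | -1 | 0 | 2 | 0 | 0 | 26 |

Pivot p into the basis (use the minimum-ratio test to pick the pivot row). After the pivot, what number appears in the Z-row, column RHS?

Ratio test on column p — row 1: (13/4)/(3/4) = 13/3; row 2: (25/2)/(1/2) = 25; row 3: (79/4)/(1/4) = 79. Minimum is 13/3 at row 1 (q leaves); pivot element 3/4.
Divide row 1 by 3/4; eliminate column p from the other rows.
Z-row update in column RHS: 26 − (-1)·(13/3) = 91/3.

91/3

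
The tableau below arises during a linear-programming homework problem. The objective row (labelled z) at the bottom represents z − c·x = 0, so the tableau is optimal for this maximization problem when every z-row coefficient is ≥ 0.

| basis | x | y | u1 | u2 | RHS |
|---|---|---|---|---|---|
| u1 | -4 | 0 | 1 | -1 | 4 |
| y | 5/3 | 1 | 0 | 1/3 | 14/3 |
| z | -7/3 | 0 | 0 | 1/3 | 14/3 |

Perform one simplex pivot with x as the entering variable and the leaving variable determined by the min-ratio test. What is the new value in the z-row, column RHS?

56/5

Ratio test on column x — row 1: entry -4 ≤ 0; row 2: (14/3)/(5/3) = 14/5. Minimum is 14/5 at row 2 (y leaves); pivot element 5/3.
Divide row 2 by 5/3; eliminate column x from the other rows.
z-row update in column RHS: 14/3 − (-7/3)·(14/5) = 56/5.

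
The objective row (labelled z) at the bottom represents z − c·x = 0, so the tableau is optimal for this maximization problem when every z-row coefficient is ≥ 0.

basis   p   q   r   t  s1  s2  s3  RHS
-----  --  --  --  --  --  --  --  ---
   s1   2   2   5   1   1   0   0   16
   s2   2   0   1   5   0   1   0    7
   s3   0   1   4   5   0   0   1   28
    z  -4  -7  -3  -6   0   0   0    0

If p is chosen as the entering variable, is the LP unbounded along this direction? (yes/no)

Column p has positive entries in row(s) 1, 2, so the ratio test bounds it — not unbounded.

no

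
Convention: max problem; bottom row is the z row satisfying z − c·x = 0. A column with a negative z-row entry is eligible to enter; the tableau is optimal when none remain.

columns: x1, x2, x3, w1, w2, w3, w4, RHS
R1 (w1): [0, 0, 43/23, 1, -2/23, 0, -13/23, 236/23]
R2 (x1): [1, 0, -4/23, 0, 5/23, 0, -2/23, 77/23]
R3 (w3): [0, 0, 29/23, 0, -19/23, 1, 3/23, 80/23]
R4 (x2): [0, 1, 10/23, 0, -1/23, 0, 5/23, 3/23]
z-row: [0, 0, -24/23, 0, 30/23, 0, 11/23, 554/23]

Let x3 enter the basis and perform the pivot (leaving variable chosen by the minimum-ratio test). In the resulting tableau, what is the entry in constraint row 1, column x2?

-43/10

Ratio test on column x3 — row 1: (236/23)/(43/23) = 236/43; row 2: entry -4/23 ≤ 0; row 3: (80/23)/(29/23) = 80/29; row 4: (3/23)/(10/23) = 3/10. Minimum is 3/10 at row 4 (x2 leaves); pivot element 10/23.
Divide row 4 by 10/23; eliminate column x3 from the other rows.
Row 1 update in column x2: 0 − (43/23)·(23/10) = -43/10.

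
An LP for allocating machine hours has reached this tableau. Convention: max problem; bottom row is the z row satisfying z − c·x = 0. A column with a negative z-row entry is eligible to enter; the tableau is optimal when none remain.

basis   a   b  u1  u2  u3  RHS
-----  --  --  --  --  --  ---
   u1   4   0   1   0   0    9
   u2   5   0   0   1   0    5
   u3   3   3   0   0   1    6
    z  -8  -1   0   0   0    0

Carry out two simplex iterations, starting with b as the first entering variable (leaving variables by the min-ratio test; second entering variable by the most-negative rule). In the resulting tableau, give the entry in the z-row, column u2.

Ratio test on column b — row 1: entry 0 ≤ 0; row 2: entry 0 ≤ 0; row 3: 6/3 = 2. Minimum is 2 at row 3 (u3 leaves); pivot element 3.
Divide row 3 by 3; eliminate column b from the other rows.
Second iteration: most negative z-row entry is -7 in column a, so a enters.
Ratio test on column a — row 1: 9/4 = 9/4; row 2: 5/5 = 1; row 3: 2/1 = 2. Minimum is 1 at row 2 (u2 leaves); pivot element 5.
Divide row 2 by 5; eliminate column a from the other rows.
After both pivots, the entry at the z-row, column u2 is 7/5.

7/5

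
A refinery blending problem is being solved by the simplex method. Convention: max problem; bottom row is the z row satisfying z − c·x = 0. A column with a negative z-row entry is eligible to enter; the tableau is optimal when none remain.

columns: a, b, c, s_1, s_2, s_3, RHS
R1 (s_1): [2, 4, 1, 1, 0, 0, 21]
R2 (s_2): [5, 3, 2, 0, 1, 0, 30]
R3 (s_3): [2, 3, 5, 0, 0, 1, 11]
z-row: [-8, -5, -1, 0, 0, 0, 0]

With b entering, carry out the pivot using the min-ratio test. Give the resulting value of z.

Ratio test on column b — row 1: 21/4 = 21/4; row 2: 30/3 = 10; row 3: 11/3 = 11/3. Minimum is 11/3 at row 3 (s_3 leaves); pivot element 3.
Pivot on row 3; the z-row RHS becomes 0 − (-5)·(11/3) = 55/3.

55/3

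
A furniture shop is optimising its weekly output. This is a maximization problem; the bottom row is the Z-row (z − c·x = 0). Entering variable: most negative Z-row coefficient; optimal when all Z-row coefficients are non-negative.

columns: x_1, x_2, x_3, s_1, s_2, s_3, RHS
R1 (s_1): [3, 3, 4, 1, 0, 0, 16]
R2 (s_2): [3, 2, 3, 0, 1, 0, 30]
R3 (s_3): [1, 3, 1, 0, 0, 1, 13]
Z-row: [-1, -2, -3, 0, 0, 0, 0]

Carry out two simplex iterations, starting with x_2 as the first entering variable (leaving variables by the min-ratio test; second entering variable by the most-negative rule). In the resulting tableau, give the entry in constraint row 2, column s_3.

1/9

Ratio test on column x_2 — row 1: 16/3 = 16/3; row 2: 30/2 = 15; row 3: 13/3 = 13/3. Minimum is 13/3 at row 3 (s_3 leaves); pivot element 3.
Divide row 3 by 3; eliminate column x_2 from the other rows.
Second iteration: most negative Z-row entry is -7/3 in column x_3, so x_3 enters.
Ratio test on column x_3 — row 1: 3/3 = 1; row 2: (64/3)/(7/3) = 64/7; row 3: (13/3)/(1/3) = 13. Minimum is 1 at row 1 (s_1 leaves); pivot element 3.
Divide row 1 by 3; eliminate column x_3 from the other rows.
After both pivots, the entry at constraint row 2, column s_3 is 1/9.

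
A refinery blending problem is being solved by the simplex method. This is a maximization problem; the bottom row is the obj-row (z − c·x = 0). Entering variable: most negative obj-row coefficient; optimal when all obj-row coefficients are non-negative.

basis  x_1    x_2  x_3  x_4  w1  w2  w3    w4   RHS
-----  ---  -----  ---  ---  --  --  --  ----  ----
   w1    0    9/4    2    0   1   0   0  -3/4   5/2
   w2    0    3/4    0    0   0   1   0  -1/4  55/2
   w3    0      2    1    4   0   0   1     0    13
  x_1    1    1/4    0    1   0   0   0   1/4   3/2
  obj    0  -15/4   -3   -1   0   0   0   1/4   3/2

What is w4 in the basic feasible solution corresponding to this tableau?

0

w4 is not in the basis, so in the current basic feasible solution w4 = 0.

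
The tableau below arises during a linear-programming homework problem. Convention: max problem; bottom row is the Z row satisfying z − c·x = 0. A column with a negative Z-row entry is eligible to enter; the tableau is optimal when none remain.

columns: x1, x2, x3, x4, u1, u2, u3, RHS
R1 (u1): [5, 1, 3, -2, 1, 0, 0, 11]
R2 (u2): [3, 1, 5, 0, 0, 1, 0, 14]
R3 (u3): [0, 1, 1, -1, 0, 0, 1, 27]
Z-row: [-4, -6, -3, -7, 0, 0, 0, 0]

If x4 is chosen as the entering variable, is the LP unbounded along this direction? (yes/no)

yes

Every constraint-row entry in column x4 is ≤ 0, so increasing x4 is unbounded.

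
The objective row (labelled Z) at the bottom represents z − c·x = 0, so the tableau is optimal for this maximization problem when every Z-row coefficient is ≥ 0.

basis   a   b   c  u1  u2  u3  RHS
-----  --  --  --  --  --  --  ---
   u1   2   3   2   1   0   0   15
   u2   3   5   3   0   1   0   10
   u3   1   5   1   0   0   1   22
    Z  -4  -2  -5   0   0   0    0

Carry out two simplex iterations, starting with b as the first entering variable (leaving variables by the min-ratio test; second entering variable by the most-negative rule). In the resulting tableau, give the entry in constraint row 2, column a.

Ratio test on column b — row 1: 15/3 = 5; row 2: 10/5 = 2; row 3: 22/5 = 22/5. Minimum is 2 at row 2 (u2 leaves); pivot element 5.
Divide row 2 by 5; eliminate column b from the other rows.
Second iteration: most negative Z-row entry is -19/5 in column c, so c enters.
Ratio test on column c — row 1: 9/(1/5) = 45; row 2: 2/(3/5) = 10/3; row 3: entry -2 ≤ 0. Minimum is 10/3 at row 2 (b leaves); pivot element 3/5.
Divide row 2 by 3/5; eliminate column c from the other rows.
After both pivots, the entry at constraint row 2, column a is 1.

1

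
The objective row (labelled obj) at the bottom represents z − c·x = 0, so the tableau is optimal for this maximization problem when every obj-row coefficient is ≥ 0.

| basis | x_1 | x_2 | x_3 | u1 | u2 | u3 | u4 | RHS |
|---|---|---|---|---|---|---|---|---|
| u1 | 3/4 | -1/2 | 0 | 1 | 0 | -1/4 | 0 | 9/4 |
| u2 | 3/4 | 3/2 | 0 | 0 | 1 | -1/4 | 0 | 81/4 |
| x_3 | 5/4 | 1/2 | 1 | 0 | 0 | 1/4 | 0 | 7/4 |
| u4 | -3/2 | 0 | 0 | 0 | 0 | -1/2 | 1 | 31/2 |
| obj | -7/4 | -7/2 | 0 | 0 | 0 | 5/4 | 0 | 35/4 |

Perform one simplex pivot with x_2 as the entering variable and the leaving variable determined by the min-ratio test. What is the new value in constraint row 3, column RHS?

7/2

Ratio test on column x_2 — row 1: entry -1/2 ≤ 0; row 2: (81/4)/(3/2) = 27/2; row 3: (7/4)/(1/2) = 7/2; row 4: entry 0 ≤ 0. Minimum is 7/2 at row 3 (x_3 leaves); pivot element 1/2.
Divide row 3 by 1/2; eliminate column x_2 from the other rows.
In the new row 3, the RHS entry is the old entry divided by the pivot: (7/4)/(1/2) = 7/2.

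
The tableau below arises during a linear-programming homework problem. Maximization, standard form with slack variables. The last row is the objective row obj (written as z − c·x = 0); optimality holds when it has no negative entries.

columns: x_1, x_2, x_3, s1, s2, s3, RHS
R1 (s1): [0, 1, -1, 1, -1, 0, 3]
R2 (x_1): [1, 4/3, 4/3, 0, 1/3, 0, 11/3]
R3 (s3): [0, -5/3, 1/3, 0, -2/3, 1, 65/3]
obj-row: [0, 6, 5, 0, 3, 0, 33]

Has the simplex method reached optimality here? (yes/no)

Every obj-row coefficient is ≥ 0, so the tableau is optimal.

yes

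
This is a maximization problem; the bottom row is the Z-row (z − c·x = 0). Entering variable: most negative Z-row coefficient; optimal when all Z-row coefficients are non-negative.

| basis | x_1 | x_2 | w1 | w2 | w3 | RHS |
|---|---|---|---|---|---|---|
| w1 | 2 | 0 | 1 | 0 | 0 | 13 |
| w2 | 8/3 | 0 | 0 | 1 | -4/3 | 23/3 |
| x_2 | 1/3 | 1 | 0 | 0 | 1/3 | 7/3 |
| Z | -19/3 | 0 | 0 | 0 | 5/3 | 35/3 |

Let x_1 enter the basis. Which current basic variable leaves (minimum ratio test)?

Column x_1 entries and ratios — w1: 13/2 = 13/2; w2: (23/3)/(8/3) = 23/8; x_2: (7/3)/(1/3) = 7.
Smallest ratio is 23/8 in the row of w2, so w2 leaves.

w2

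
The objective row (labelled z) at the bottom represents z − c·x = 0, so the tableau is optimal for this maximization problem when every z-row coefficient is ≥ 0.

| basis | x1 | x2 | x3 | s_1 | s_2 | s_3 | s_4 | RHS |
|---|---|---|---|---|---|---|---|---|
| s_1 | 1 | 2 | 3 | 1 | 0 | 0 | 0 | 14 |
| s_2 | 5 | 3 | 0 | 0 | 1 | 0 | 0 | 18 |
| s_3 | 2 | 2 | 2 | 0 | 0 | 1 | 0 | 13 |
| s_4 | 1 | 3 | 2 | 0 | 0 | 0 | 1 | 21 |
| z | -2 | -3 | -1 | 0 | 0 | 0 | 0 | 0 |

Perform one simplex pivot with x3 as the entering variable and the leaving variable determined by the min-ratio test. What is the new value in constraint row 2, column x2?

Ratio test on column x3 — row 1: 14/3 = 14/3; row 2: entry 0 ≤ 0; row 3: 13/2 = 13/2; row 4: 21/2 = 21/2. Minimum is 14/3 at row 1 (s_1 leaves); pivot element 3.
Divide row 1 by 3; eliminate column x3 from the other rows.
Row 2 update in column x2: 3 − 0·(2/3) = 3.

3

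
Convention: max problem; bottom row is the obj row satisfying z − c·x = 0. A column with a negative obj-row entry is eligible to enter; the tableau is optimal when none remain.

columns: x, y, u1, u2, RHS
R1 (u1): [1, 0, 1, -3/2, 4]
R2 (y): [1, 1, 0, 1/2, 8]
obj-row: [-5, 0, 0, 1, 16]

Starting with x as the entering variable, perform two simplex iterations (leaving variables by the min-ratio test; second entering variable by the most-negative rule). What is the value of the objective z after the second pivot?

Ratio test on column x — row 1: 4/1 = 4; row 2: 8/1 = 8. Minimum is 4 at row 1 (u1 leaves); pivot element 1.
Pivot on row 1; the obj-row RHS becomes 16 − (-5)·4 = 36.
Next entering variable (most negative obj-row entry -13/2): u2.
Ratio test on column u2 — row 1: entry -3/2 ≤ 0; row 2: 4/2 = 2. Minimum is 2 at row 2 (y leaves); pivot element 2.
After the second pivot the obj-row RHS is 36 − (-13/2)·2 = 49.

49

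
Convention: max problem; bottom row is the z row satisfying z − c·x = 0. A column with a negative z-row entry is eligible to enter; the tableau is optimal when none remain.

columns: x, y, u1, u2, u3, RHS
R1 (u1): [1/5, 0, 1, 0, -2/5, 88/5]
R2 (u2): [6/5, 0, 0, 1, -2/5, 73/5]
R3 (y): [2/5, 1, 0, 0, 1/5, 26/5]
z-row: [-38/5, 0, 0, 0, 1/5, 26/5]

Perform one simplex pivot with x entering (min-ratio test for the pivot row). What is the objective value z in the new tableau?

Ratio test on column x — row 1: (88/5)/(1/5) = 88; row 2: (73/5)/(6/5) = 73/6; row 3: (26/5)/(2/5) = 13. Minimum is 73/6 at row 2 (u2 leaves); pivot element 6/5.
Pivot on row 2; the z-row RHS becomes 26/5 − (-38/5)·(73/6) = 293/3.

293/3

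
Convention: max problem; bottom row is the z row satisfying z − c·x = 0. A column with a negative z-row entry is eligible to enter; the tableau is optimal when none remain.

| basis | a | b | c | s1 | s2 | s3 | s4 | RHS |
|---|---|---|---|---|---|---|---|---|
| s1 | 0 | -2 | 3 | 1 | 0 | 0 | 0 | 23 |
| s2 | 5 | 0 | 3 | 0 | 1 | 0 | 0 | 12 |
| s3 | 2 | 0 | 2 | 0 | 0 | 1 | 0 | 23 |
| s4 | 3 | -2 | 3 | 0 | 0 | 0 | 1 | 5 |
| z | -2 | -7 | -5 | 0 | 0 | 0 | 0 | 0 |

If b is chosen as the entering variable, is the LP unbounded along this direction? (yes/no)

Every constraint-row entry in column b is ≤ 0, so increasing b is unbounded.

yes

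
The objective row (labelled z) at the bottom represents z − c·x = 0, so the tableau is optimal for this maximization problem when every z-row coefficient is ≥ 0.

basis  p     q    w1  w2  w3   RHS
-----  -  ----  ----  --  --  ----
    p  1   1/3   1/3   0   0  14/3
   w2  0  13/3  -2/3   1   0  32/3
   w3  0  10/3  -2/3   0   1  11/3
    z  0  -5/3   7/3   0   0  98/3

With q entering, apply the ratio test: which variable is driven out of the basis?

w3

Column q entries and ratios — p: (14/3)/(1/3) = 14; w2: (32/3)/(13/3) = 32/13; w3: (11/3)/(10/3) = 11/10.
Smallest ratio is 11/10 in the row of w3, so w3 leaves.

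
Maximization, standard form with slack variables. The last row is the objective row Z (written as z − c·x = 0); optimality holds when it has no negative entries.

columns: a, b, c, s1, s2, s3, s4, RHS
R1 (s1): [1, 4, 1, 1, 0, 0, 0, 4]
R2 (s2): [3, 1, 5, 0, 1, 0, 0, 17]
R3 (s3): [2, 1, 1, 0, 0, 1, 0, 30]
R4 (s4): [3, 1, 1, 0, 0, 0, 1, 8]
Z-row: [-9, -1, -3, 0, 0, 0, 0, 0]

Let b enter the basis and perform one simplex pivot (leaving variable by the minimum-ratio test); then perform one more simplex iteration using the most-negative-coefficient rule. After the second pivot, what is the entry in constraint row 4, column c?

3/11

Ratio test on column b — row 1: 4/4 = 1; row 2: 17/1 = 17; row 3: 30/1 = 30; row 4: 8/1 = 8. Minimum is 1 at row 1 (s1 leaves); pivot element 4.
Divide row 1 by 4; eliminate column b from the other rows.
Second iteration: most negative Z-row entry is -35/4 in column a, so a enters.
Ratio test on column a — row 1: 1/(1/4) = 4; row 2: 16/(11/4) = 64/11; row 3: 29/(7/4) = 116/7; row 4: 7/(11/4) = 28/11. Minimum is 28/11 at row 4 (s4 leaves); pivot element 11/4.
Divide row 4 by 11/4; eliminate column a from the other rows.
After both pivots, the entry at constraint row 4, column c is 3/11.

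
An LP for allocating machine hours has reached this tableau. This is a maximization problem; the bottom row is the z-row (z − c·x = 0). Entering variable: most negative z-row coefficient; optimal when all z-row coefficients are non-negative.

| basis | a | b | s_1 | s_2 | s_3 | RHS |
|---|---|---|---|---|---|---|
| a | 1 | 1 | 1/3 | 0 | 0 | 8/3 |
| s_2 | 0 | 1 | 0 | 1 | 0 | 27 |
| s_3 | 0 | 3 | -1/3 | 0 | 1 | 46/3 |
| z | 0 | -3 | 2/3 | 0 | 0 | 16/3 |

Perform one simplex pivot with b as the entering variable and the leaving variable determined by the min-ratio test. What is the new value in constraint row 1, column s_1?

1/3

Ratio test on column b — row 1: (8/3)/1 = 8/3; row 2: 27/1 = 27; row 3: (46/3)/3 = 46/9. Minimum is 8/3 at row 1 (a leaves); pivot element 1.
Divide row 1 by 1; eliminate column b from the other rows.
In the new row 1, the s_1 entry is the old entry divided by the pivot: (1/3)/1 = 1/3.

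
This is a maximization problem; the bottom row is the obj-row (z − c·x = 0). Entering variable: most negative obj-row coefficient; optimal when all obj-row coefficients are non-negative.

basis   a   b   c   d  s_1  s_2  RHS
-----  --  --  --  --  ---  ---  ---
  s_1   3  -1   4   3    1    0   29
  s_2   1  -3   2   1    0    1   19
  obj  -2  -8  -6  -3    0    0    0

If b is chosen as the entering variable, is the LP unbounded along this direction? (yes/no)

yes

Every constraint-row entry in column b is ≤ 0, so increasing b is unbounded.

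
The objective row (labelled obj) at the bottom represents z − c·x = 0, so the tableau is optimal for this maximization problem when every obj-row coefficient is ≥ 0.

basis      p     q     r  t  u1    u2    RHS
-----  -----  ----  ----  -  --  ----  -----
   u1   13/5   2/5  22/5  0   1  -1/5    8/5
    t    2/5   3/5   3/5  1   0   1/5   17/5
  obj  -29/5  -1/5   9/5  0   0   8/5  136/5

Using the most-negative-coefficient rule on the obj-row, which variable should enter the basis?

Negative obj-row entries: p: -29/5, q: -1/5.
The most negative is -29/5 in column p, so p enters.

p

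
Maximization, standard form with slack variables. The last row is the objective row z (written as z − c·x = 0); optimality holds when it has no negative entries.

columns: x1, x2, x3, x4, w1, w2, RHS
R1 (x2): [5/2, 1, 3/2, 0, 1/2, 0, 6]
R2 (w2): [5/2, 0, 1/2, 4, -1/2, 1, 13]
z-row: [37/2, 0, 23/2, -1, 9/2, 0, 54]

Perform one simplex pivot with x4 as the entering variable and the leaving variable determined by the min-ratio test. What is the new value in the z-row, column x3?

93/8

Ratio test on column x4 — row 1: entry 0 ≤ 0; row 2: 13/4 = 13/4. Minimum is 13/4 at row 2 (w2 leaves); pivot element 4.
Divide row 2 by 4; eliminate column x4 from the other rows.
z-row update in column x3: 23/2 − (-1)·(1/8) = 93/8.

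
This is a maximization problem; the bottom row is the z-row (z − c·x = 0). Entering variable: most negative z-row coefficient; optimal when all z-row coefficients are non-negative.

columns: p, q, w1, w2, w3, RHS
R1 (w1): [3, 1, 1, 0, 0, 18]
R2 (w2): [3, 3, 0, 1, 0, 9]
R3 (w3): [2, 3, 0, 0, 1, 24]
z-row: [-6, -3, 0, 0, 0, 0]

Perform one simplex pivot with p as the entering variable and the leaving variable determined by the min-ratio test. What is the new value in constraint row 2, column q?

1

Ratio test on column p — row 1: 18/3 = 6; row 2: 9/3 = 3; row 3: 24/2 = 12. Minimum is 3 at row 2 (w2 leaves); pivot element 3.
Divide row 2 by 3; eliminate column p from the other rows.
In the new row 2, the q entry is the old entry divided by the pivot: 3/3 = 1.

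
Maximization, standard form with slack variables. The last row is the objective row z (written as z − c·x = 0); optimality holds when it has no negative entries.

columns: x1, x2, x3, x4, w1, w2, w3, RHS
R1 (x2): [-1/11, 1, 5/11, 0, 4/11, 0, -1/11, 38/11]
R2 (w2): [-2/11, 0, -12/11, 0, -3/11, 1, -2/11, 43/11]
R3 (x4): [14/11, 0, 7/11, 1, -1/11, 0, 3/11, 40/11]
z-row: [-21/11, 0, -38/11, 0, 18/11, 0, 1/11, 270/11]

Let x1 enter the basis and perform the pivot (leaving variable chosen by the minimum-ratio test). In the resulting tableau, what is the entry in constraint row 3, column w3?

3/14

Ratio test on column x1 — row 1: entry -1/11 ≤ 0; row 2: entry -2/11 ≤ 0; row 3: (40/11)/(14/11) = 20/7. Minimum is 20/7 at row 3 (x4 leaves); pivot element 14/11.
Divide row 3 by 14/11; eliminate column x1 from the other rows.
In the new row 3, the w3 entry is the old entry divided by the pivot: (3/11)/(14/11) = 3/14.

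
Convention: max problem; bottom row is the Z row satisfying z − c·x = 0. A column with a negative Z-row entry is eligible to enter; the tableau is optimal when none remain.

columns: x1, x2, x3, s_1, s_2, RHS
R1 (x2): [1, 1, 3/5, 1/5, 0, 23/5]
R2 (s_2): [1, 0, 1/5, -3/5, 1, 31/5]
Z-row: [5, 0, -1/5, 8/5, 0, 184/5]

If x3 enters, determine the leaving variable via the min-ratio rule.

x2

Column x3 entries and ratios — x2: (23/5)/(3/5) = 23/3; s_2: (31/5)/(1/5) = 31.
Smallest ratio is 23/3 in the row of x2, so x2 leaves.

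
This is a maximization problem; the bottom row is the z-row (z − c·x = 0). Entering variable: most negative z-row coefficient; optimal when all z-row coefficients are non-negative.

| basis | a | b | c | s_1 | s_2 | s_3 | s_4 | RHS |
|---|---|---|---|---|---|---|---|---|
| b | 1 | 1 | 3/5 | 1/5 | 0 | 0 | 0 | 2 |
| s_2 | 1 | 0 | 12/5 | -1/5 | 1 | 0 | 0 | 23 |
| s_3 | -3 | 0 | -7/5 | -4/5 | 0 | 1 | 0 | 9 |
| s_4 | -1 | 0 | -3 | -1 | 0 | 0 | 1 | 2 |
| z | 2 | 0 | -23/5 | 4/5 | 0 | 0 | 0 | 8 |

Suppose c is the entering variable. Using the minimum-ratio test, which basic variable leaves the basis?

Column c entries and ratios — b: 2/(3/5) = 10/3; s_2: 23/(12/5) = 115/12; s_3: -7/5 ≤ 0, skip; s_4: -3 ≤ 0, skip.
Smallest ratio is 10/3 in the row of b, so b leaves.

b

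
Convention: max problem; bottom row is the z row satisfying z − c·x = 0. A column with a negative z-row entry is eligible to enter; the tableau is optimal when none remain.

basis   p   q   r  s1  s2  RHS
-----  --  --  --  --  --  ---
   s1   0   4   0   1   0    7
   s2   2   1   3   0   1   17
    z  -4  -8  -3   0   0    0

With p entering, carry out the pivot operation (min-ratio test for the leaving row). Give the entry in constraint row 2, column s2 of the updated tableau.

1/2

Ratio test on column p — row 1: entry 0 ≤ 0; row 2: 17/2 = 17/2. Minimum is 17/2 at row 2 (s2 leaves); pivot element 2.
Divide row 2 by 2; eliminate column p from the other rows.
In the new row 2, the s2 entry is the old entry divided by the pivot: 1/2 = 1/2.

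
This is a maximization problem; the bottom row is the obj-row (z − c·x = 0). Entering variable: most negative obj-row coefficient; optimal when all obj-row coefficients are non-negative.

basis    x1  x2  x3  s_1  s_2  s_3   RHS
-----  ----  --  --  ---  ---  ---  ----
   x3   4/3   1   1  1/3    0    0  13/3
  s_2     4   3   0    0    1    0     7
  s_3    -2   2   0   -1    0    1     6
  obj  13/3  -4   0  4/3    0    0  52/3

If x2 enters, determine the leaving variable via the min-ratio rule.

s_2

Column x2 entries and ratios — x3: (13/3)/1 = 13/3; s_2: 7/3 = 7/3; s_3: 6/2 = 3.
Smallest ratio is 7/3 in the row of s_2, so s_2 leaves.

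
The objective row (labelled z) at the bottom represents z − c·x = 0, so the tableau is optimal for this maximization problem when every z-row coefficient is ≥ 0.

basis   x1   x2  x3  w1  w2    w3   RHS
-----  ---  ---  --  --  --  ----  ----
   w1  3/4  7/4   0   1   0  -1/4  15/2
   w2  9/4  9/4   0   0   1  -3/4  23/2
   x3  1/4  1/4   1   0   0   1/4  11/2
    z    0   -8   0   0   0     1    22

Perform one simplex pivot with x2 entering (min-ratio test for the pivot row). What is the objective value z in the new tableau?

Ratio test on column x2 — row 1: (15/2)/(7/4) = 30/7; row 2: (23/2)/(9/4) = 46/9; row 3: (11/2)/(1/4) = 22. Minimum is 30/7 at row 1 (w1 leaves); pivot element 7/4.
Pivot on row 1; the z-row RHS becomes 22 − (-8)·(30/7) = 394/7.

394/7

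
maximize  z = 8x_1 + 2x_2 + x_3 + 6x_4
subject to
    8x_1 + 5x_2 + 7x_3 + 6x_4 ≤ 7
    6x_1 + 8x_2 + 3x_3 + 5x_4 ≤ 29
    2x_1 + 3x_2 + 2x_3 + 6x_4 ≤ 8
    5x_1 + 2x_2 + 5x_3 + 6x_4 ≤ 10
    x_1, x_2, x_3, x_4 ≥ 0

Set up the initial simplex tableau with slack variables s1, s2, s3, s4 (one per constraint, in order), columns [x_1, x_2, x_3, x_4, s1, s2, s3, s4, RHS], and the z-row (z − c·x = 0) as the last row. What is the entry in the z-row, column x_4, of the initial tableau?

The z-row carries the negated objective coefficients: the x_4 entry is -6.

-6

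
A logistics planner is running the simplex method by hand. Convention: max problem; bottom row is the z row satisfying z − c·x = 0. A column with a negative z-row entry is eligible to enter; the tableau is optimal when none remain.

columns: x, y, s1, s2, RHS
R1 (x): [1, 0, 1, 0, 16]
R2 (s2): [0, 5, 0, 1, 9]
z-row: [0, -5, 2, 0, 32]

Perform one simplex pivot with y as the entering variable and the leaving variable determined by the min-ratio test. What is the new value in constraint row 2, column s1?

0

Ratio test on column y — row 1: entry 0 ≤ 0; row 2: 9/5 = 9/5. Minimum is 9/5 at row 2 (s2 leaves); pivot element 5.
Divide row 2 by 5; eliminate column y from the other rows.
In the new row 2, the s1 entry is the old entry divided by the pivot: 0/5 = 0.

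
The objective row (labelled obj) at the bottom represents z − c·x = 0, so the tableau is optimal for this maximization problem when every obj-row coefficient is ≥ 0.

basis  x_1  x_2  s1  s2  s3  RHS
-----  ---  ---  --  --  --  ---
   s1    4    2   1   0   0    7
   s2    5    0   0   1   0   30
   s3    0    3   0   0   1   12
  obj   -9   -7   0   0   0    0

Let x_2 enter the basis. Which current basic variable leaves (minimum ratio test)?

Column x_2 entries and ratios — s1: 7/2 = 7/2; s2: 0 ≤ 0, skip; s3: 12/3 = 4.
Smallest ratio is 7/2 in the row of s1, so s1 leaves.

s1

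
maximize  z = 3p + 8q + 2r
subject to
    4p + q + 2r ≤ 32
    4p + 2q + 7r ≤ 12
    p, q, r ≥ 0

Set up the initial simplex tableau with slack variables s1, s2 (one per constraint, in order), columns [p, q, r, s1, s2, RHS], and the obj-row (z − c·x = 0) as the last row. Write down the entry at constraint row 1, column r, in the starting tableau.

2

Constraint 1 has coefficient 2 on r.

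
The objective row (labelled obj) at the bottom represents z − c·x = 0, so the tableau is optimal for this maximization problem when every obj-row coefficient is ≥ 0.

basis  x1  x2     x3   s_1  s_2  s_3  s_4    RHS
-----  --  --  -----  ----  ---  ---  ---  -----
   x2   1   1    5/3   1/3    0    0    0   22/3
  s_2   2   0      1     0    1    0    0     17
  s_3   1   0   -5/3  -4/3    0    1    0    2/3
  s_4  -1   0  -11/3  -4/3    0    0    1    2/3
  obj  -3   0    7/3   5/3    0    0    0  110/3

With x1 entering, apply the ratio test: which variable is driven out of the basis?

s_3

Column x1 entries and ratios — x2: (22/3)/1 = 22/3; s_2: 17/2 = 17/2; s_3: (2/3)/1 = 2/3; s_4: -1 ≤ 0, skip.
Smallest ratio is 2/3 in the row of s_3, so s_3 leaves.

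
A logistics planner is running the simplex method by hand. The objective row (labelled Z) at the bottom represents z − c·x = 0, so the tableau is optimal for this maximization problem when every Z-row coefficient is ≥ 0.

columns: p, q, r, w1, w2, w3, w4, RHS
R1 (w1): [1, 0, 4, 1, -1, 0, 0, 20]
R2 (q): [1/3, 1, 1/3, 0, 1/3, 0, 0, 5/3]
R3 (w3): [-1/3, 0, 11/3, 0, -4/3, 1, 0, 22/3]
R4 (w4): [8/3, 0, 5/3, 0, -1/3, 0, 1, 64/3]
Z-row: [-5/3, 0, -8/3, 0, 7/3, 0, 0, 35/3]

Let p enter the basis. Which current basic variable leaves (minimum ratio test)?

q

Column p entries and ratios — w1: 20/1 = 20; q: (5/3)/(1/3) = 5; w3: -1/3 ≤ 0, skip; w4: (64/3)/(8/3) = 8.
Smallest ratio is 5 in the row of q, so q leaves.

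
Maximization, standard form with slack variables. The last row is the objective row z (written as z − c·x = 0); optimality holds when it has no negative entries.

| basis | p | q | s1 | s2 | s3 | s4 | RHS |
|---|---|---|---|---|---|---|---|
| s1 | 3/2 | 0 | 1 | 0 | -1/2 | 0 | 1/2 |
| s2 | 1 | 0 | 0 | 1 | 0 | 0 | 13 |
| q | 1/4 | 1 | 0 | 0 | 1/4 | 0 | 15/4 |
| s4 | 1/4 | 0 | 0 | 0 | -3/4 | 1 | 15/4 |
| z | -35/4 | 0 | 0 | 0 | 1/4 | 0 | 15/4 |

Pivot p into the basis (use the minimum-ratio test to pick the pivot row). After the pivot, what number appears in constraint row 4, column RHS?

Ratio test on column p — row 1: (1/2)/(3/2) = 1/3; row 2: 13/1 = 13; row 3: (15/4)/(1/4) = 15; row 4: (15/4)/(1/4) = 15. Minimum is 1/3 at row 1 (s1 leaves); pivot element 3/2.
Divide row 1 by 3/2; eliminate column p from the other rows.
Row 4 update in column RHS: 15/4 − (1/4)·(1/3) = 11/3.

11/3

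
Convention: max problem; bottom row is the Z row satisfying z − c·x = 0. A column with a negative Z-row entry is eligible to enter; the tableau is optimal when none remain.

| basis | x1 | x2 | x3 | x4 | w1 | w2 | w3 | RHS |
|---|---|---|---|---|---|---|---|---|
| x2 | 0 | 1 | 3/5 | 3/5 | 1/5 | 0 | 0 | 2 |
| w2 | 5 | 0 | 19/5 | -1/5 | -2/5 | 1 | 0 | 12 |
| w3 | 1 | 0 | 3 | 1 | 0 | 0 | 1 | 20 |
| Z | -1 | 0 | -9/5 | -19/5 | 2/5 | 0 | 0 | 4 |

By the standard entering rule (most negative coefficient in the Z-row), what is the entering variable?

Negative Z-row entries: x1: -1, x3: -9/5, x4: -19/5.
The most negative is -19/5 in column x4, so x4 enters.

x4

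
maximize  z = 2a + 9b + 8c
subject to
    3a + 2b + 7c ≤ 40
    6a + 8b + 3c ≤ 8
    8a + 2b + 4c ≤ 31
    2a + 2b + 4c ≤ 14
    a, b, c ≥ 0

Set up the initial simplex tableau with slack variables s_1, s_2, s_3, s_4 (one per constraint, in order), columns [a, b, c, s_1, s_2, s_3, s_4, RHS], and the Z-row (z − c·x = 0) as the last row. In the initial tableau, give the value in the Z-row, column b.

-9

The Z-row carries the negated objective coefficients: the b entry is -9.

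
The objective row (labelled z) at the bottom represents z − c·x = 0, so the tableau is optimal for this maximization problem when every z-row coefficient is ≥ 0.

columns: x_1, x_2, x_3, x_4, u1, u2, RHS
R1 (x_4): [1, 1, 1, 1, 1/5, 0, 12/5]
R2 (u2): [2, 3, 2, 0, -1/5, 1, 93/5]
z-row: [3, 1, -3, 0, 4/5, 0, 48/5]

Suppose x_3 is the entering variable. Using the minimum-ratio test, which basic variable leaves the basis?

Column x_3 entries and ratios — x_4: (12/5)/1 = 12/5; u2: (93/5)/2 = 93/10.
Smallest ratio is 12/5 in the row of x_4, so x_4 leaves.

x_4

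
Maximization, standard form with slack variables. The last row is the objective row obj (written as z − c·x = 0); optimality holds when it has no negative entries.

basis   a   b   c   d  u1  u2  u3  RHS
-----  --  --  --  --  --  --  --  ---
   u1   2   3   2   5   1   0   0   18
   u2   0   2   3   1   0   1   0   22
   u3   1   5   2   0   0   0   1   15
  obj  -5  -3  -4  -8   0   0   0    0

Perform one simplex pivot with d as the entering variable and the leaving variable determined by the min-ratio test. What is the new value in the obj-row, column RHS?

Ratio test on column d — row 1: 18/5 = 18/5; row 2: 22/1 = 22; row 3: entry 0 ≤ 0. Minimum is 18/5 at row 1 (u1 leaves); pivot element 5.
Divide row 1 by 5; eliminate column d from the other rows.
obj-row update in column RHS: 0 − (-8)·(18/5) = 144/5.

144/5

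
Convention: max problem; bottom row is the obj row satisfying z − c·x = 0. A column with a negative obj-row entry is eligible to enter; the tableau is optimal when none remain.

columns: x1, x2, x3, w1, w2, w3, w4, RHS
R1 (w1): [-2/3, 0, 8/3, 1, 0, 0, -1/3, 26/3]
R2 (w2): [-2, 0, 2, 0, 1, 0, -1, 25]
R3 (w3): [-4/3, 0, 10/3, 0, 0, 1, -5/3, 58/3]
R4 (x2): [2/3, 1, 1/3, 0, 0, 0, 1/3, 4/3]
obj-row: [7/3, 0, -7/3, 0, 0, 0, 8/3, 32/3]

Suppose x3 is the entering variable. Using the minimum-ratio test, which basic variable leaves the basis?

Column x3 entries and ratios — w1: (26/3)/(8/3) = 13/4; w2: 25/2 = 25/2; w3: (58/3)/(10/3) = 29/5; x2: (4/3)/(1/3) = 4.
Smallest ratio is 13/4 in the row of w1, so w1 leaves.

w1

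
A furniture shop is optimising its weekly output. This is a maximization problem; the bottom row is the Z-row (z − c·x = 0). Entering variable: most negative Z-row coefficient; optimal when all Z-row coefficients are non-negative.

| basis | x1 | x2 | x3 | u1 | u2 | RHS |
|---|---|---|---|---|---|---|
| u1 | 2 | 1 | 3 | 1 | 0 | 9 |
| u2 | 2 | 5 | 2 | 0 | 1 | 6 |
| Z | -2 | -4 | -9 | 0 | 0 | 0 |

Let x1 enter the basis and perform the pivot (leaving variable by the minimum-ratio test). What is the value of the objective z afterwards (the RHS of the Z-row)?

Ratio test on column x1 — row 1: 9/2 = 9/2; row 2: 6/2 = 3. Minimum is 3 at row 2 (u2 leaves); pivot element 2.
Pivot on row 2; the Z-row RHS becomes 0 − (-2)·3 = 6.

6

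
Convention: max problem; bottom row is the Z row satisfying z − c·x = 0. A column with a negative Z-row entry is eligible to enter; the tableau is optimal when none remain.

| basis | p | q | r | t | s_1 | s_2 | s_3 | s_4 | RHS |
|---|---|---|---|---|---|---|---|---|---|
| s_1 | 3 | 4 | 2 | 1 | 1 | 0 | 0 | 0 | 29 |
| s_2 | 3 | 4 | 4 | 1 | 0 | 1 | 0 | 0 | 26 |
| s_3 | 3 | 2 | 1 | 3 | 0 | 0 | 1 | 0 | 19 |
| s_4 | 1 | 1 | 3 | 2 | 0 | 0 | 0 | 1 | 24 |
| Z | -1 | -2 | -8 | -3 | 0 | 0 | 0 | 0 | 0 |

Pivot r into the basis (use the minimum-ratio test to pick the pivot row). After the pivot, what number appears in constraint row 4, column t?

Ratio test on column r — row 1: 29/2 = 29/2; row 2: 26/4 = 13/2; row 3: 19/1 = 19; row 4: 24/3 = 8. Minimum is 13/2 at row 2 (s_2 leaves); pivot element 4.
Divide row 2 by 4; eliminate column r from the other rows.
Row 4 update in column t: 2 − 3·(1/4) = 5/4.

5/4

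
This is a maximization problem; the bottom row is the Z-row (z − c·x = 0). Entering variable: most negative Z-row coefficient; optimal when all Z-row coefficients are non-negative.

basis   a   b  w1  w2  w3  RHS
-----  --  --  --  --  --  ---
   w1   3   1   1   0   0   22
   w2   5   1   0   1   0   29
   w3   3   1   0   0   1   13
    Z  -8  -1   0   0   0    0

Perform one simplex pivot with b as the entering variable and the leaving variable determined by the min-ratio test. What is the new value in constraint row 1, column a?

0

Ratio test on column b — row 1: 22/1 = 22; row 2: 29/1 = 29; row 3: 13/1 = 13. Minimum is 13 at row 3 (w3 leaves); pivot element 1.
Divide row 3 by 1; eliminate column b from the other rows.
Row 1 update in column a: 3 − 1·3 = 0.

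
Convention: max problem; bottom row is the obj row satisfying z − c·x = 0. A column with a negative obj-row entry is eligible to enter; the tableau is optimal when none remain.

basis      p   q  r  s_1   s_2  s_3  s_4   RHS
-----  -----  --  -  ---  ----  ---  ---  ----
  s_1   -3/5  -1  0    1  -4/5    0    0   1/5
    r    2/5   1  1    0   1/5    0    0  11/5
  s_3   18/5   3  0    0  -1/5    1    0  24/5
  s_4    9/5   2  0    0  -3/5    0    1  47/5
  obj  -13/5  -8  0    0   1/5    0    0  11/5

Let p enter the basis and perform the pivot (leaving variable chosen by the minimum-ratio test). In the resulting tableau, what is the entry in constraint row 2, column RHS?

5/3

Ratio test on column p — row 1: entry -3/5 ≤ 0; row 2: (11/5)/(2/5) = 11/2; row 3: (24/5)/(18/5) = 4/3; row 4: (47/5)/(9/5) = 47/9. Minimum is 4/3 at row 3 (s_3 leaves); pivot element 18/5.
Divide row 3 by 18/5; eliminate column p from the other rows.
Row 2 update in column RHS: 11/5 − (2/5)·(4/3) = 5/3.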